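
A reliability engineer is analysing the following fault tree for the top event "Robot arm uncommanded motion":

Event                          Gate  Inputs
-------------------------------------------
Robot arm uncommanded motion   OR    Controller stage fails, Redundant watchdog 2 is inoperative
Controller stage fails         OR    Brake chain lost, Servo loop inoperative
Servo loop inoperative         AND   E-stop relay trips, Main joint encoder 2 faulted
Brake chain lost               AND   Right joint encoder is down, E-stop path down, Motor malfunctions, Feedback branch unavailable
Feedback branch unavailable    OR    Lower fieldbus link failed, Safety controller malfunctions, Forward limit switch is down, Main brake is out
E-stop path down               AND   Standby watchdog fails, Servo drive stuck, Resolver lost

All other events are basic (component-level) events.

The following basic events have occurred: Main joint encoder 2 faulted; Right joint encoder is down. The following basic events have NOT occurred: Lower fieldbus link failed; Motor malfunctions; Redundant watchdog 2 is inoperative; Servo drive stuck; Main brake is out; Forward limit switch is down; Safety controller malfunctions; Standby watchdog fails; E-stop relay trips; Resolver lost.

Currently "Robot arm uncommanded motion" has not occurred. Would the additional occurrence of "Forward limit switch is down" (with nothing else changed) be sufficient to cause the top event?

Counterfactual: set "Forward limit switch is down" to occurred.
E-stop path down [AND]: Standby watchdog fails=not, Servo drive stuck=not, Resolver lost=not → not all inputs occur → does not occur.
Feedback branch unavailable [OR]: Lower fieldbus link failed=not, Safety controller malfunctions=not, Forward limit switch is down=occurs, Main brake is out=not → at least one input occurs → occurs.
Brake chain lost [AND]: Right joint encoder is down=occurs, E-stop path down=not, Motor malfunctions=not, Feedback branch unavailable=occurs → not all inputs occur → does not occur.
Servo loop inoperative [AND]: E-stop relay trips=not, Main joint encoder 2 faulted=occurs → not all inputs occur → does not occur.
Controller stage fails [OR]: Brake chain lost=not, Servo loop inoperative=not → no input occurs → does not occur.
Robot arm uncommanded motion [OR]: Controller stage fails=not, Redundant watchdog 2 is inoperative=not → no input occurs → does not occur.

No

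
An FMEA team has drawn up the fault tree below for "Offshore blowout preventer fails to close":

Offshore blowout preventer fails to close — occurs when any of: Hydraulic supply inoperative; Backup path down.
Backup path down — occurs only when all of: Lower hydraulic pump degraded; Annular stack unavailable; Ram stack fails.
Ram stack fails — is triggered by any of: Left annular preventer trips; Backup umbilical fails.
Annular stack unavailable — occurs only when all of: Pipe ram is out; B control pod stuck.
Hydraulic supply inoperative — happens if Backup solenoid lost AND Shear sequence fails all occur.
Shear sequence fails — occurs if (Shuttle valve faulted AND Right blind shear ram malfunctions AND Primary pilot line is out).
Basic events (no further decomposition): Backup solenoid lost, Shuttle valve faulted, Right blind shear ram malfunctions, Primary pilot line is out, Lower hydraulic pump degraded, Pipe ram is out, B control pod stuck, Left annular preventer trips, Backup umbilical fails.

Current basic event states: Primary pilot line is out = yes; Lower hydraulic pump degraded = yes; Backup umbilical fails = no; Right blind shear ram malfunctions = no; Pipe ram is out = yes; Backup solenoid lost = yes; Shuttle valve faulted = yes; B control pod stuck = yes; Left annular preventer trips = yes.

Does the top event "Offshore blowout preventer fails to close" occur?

Shear sequence fails [AND]: Shuttle valve faulted=occurs, Right blind shear ram malfunctions=not, Primary pilot line is out=occurs → not all inputs occur → does not occur.
Hydraulic supply inoperative [AND]: Backup solenoid lost=occurs, Shear sequence fails=not → not all inputs occur → does not occur.
Annular stack unavailable [AND]: Pipe ram is out=occurs, B control pod stuck=occurs → all inputs occur → occurs.
Ram stack fails [OR]: Left annular preventer trips=occurs, Backup umbilical fails=not → at least one input occurs → occurs.
Backup path down [AND]: Lower hydraulic pump degraded=occurs, Annular stack unavailable=occurs, Ram stack fails=occurs → all inputs occur → occurs.
Offshore blowout preventer fails to close [OR]: Hydraulic supply inoperative=not, Backup path down=occurs → at least one input occurs → occurs.

Yes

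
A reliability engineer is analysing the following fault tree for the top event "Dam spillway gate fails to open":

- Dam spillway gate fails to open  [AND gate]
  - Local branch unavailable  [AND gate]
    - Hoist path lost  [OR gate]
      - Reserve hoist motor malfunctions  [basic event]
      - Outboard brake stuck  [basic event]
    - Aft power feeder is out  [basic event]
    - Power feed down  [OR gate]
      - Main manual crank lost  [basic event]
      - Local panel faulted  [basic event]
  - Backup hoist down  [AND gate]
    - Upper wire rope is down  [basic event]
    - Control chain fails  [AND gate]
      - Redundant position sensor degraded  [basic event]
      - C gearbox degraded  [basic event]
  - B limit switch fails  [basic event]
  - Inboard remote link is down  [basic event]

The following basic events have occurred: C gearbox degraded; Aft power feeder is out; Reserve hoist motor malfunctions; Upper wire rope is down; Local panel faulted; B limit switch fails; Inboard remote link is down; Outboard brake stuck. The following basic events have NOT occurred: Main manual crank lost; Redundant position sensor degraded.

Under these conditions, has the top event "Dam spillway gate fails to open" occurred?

Hoist path lost [OR]: Reserve hoist motor malfunctions=occurs, Outboard brake stuck=occurs → at least one input occurs → occurs.
Power feed down [OR]: Main manual crank lost=not, Local panel faulted=occurs → at least one input occurs → occurs.
Local branch unavailable [AND]: Hoist path lost=occurs, Aft power feeder is out=occurs, Power feed down=occurs → all inputs occur → occurs.
Control chain fails [AND]: Redundant position sensor degraded=not, C gearbox degraded=occurs → not all inputs occur → does not occur.
Backup hoist down [AND]: Upper wire rope is down=occurs, Control chain fails=not → not all inputs occur → does not occur.
Dam spillway gate fails to open [AND]: Local branch unavailable=occurs, Backup hoist down=not, B limit switch fails=occurs, Inboard remote link is down=occurs → not all inputs occur → does not occur.

No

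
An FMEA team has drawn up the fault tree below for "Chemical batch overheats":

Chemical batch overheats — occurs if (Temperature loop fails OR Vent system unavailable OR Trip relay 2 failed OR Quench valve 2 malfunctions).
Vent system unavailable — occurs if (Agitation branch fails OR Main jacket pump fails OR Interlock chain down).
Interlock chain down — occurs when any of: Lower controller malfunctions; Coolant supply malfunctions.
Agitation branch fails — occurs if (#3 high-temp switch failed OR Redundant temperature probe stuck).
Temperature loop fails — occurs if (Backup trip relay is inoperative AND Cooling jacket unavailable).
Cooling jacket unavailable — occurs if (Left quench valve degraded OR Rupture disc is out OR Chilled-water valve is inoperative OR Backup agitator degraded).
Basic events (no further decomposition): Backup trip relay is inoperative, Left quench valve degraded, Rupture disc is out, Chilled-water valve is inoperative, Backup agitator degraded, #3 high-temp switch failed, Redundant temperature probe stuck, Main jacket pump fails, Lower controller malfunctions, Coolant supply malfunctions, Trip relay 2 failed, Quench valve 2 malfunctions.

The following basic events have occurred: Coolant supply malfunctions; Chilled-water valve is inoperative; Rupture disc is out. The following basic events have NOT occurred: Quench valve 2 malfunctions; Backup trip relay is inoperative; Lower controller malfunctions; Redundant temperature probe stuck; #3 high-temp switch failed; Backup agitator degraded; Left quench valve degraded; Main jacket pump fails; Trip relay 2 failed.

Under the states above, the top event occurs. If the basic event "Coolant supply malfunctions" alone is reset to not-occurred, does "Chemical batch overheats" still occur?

Counterfactual: set "Coolant supply malfunctions" to not occurred.
Cooling jacket unavailable [OR]: Left quench valve degraded=not, Rupture disc is out=occurs, Chilled-water valve is inoperative=occurs, Backup agitator degraded=not → at least one input occurs → occurs.
Temperature loop fails [AND]: Backup trip relay is inoperative=not, Cooling jacket unavailable=occurs → not all inputs occur → does not occur.
Agitation branch fails [OR]: #3 high-temp switch failed=not, Redundant temperature probe stuck=not → no input occurs → does not occur.
Interlock chain down [OR]: Lower controller malfunctions=not, Coolant supply malfunctions=not → no input occurs → does not occur.
Vent system unavailable [OR]: Agitation branch fails=not, Main jacket pump fails=not, Interlock chain down=not → no input occurs → does not occur.
Chemical batch overheats [OR]: Temperature loop fails=not, Vent system unavailable=not, Trip relay 2 failed=not, Quench valve 2 malfunctions=not → no input occurs → does not occur.

No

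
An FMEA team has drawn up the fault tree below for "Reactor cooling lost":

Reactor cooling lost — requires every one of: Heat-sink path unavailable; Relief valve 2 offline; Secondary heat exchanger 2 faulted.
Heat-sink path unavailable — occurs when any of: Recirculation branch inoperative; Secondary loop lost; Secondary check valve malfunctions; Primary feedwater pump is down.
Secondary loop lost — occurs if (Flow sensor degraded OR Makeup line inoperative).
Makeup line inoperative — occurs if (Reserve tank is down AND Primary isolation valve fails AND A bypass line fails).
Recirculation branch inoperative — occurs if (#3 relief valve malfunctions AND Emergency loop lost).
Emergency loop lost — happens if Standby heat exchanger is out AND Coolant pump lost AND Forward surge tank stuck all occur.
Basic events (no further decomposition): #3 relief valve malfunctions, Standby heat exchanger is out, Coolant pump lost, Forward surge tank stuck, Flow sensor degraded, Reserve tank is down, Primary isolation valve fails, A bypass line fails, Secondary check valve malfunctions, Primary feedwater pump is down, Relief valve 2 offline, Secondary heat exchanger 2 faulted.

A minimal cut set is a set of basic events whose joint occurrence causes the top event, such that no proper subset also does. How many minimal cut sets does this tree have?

Emergency loop lost [AND]: one cut set from each child combined → 1 × 1 × 1 = 1 cut set(s).
Recirculation branch inoperative [AND]: one cut set from each child combined → 1 × 1 = 1 cut set(s).
Makeup line inoperative [AND]: one cut set from each child combined → 1 × 1 × 1 = 1 cut set(s).
Secondary loop lost [OR]: union of children's cut sets → 2 cut set(s).
Heat-sink path unavailable [OR]: union of children's cut sets → 5 cut set(s).
Reactor cooling lost [AND]: one cut set from each child combined → 5 × 1 × 1 = 5 cut set(s).
Minimal cut sets: {#3 relief valve malfunctions, Coolant pump lost, Forward surge tank stuck, Relief valve 2 offline, Secondary heat exchanger 2 faulted, Standby heat exchanger is out}; {Flow sensor degraded, Relief valve 2 offline, Secondary heat exchanger 2 faulted}; {A bypass line fails, Primary isolation valve fails, Relief valve 2 offline, Reserve tank is down, Secondary heat exchanger 2 faulted}; {Relief valve 2 offline, Secondary check valve malfunctions, Secondary heat exchanger 2 faulted}; {Primary feedwater pump is down, Relief valve 2 offline, Secondary heat exchanger 2 faulted}.

5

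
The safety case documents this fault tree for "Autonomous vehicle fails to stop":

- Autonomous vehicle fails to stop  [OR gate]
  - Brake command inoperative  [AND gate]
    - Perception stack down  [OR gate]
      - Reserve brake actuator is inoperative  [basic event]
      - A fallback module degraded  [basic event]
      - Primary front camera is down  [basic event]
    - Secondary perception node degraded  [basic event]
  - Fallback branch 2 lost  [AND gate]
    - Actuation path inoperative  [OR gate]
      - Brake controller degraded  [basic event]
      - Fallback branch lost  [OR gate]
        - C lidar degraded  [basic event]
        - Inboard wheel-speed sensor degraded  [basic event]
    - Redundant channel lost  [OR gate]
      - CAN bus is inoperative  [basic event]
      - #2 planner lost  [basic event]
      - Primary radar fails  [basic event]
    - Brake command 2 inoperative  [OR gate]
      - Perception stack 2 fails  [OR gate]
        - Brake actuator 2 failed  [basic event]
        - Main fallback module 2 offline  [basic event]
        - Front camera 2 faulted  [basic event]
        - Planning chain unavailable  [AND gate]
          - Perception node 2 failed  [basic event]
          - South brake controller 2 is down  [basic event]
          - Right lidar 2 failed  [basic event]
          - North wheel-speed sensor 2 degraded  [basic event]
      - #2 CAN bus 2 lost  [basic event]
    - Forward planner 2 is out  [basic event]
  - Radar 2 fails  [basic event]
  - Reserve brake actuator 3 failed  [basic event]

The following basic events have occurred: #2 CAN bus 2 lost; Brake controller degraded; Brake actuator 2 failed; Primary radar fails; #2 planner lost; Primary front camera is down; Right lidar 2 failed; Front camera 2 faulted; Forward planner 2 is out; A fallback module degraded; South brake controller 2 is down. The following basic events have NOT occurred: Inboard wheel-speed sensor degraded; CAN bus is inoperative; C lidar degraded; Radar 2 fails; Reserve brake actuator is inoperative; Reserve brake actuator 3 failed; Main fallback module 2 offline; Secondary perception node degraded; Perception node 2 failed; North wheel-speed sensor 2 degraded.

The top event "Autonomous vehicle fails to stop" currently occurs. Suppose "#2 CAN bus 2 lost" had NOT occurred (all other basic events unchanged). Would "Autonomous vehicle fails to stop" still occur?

Counterfactual: set "#2 CAN bus 2 lost" to not occurred.
Perception stack down [OR]: Reserve brake actuator is inoperative=not, A fallback module degraded=occurs, Primary front camera is down=occurs → at least one input occurs → occurs.
Brake command inoperative [AND]: Perception stack down=occurs, Secondary perception node degraded=not → not all inputs occur → does not occur.
Fallback branch lost [OR]: C lidar degraded=not, Inboard wheel-speed sensor degraded=not → no input occurs → does not occur.
Actuation path inoperative [OR]: Brake controller degraded=occurs, Fallback branch lost=not → at least one input occurs → occurs.
Redundant channel lost [OR]: CAN bus is inoperative=not, #2 planner lost=occurs, Primary radar fails=occurs → at least one input occurs → occurs.
Planning chain unavailable [AND]: Perception node 2 failed=not, South brake controller 2 is down=occurs, Right lidar 2 failed=occurs, North wheel-speed sensor 2 degraded=not → not all inputs occur → does not occur.
Perception stack 2 fails [OR]: Brake actuator 2 failed=occurs, Main fallback module 2 offline=not, Front camera 2 faulted=occurs, Planning chain unavailable=not → at least one input occurs → occurs.
Brake command 2 inoperative [OR]: Perception stack 2 fails=occurs, #2 CAN bus 2 lost=not → at least one input occurs → occurs.
Fallback branch 2 lost [AND]: Actuation path inoperative=occurs, Redundant channel lost=occurs, Brake command 2 inoperative=occurs, Forward planner 2 is out=occurs → all inputs occur → occurs.
Autonomous vehicle fails to stop [OR]: Brake command inoperative=not, Fallback branch 2 lost=occurs, Radar 2 fails=not, Reserve brake actuator 3 failed=not → at least one input occurs → occurs.

Yes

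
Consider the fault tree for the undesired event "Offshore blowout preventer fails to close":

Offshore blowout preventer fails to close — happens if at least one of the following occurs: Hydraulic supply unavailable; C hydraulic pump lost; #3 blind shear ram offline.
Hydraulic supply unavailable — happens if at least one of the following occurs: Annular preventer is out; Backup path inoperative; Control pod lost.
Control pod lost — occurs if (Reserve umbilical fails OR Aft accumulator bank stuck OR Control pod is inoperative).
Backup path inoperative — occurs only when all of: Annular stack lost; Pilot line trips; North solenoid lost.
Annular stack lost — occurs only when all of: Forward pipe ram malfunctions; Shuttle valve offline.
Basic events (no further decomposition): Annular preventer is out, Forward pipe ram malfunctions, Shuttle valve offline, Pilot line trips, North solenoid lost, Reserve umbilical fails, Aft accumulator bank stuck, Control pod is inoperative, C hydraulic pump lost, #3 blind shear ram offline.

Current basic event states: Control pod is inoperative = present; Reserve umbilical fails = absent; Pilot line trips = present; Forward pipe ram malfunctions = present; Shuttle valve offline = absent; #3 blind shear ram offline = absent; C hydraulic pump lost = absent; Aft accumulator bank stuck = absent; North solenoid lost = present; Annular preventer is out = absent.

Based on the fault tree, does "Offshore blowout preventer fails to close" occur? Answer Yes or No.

Annular stack lost [AND]: Forward pipe ram malfunctions=occurs, Shuttle valve offline=not → not all inputs occur → does not occur.
Backup path inoperative [AND]: Annular stack lost=not, Pilot line trips=occurs, North solenoid lost=occurs → not all inputs occur → does not occur.
Control pod lost [OR]: Reserve umbilical fails=not, Aft accumulator bank stuck=not, Control pod is inoperative=occurs → at least one input occurs → occurs.
Hydraulic supply unavailable [OR]: Annular preventer is out=not, Backup path inoperative=not, Control pod lost=occurs → at least one input occurs → occurs.
Offshore blowout preventer fails to close [OR]: Hydraulic supply unavailable=occurs, C hydraulic pump lost=not, #3 blind shear ram offline=not → at least one input occurs → occurs.

Yes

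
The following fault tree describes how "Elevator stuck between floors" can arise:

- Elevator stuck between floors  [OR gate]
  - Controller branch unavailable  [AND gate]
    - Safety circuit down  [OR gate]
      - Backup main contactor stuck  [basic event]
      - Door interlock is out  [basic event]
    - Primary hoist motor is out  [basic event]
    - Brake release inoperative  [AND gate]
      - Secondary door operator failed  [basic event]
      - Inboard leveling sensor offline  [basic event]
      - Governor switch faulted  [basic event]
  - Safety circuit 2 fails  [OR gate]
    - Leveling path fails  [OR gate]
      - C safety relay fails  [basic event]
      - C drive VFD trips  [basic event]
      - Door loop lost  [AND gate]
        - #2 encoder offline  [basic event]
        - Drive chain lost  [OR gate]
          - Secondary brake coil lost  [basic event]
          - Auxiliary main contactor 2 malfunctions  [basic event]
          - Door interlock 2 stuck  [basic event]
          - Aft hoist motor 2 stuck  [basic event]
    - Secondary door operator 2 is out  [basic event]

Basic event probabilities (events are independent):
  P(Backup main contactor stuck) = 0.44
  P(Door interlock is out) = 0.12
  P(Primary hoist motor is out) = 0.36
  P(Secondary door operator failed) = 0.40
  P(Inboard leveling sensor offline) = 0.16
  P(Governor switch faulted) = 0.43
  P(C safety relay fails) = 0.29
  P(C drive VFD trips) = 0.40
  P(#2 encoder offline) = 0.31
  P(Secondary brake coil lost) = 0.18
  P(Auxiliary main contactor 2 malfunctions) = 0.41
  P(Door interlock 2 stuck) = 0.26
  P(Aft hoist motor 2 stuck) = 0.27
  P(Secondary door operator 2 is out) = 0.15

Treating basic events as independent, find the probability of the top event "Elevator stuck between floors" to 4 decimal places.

P(Safety circuit down) [OR] = 1 − (1−0.44) × (1−0.12) = 0.507200
P(Brake release inoperative) [AND] = 0.40 × 0.16 × 0.43 = 0.027520
P(Controller branch unavailable) [AND] = 0.507200 × 0.36 × 0.027520 = 0.005025
P(Drive chain lost) [OR] = 1 − (1−0.18) × (1−0.41) × (1−0.26) × (1−0.27) = 0.738651
P(Door loop lost) [AND] = 0.31 × 0.738651 = 0.228982
P(Leveling path fails) [OR] = 1 − (1−0.29) × (1−0.40) × (1−0.228982) = 0.671546
P(Safety circuit 2 fails) [OR] = 1 − (1−0.671546) × (1−0.15) = 0.720814
P(Elevator stuck between floors) [OR] = 1 − (1−0.005025) × (1−0.720814) = 0.722217
Rounded to 4 decimal places: P(Elevator stuck between floors) ≈ 0.7222.

0.7222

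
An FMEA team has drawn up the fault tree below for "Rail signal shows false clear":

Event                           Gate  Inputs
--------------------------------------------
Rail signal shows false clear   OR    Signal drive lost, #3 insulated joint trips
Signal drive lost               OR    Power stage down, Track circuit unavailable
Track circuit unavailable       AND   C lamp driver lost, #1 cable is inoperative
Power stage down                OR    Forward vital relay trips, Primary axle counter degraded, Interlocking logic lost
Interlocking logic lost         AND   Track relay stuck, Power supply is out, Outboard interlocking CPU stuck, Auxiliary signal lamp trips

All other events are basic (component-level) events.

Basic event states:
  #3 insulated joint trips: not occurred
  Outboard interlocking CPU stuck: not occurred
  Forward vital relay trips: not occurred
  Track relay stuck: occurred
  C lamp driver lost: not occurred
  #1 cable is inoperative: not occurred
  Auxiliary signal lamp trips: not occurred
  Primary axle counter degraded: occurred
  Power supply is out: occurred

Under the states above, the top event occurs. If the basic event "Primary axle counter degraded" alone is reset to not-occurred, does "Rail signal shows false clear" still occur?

No

Counterfactual: set "Primary axle counter degraded" to not occurred.
Interlocking logic lost [AND]: Track relay stuck=occurs, Power supply is out=occurs, Outboard interlocking CPU stuck=not, Auxiliary signal lamp trips=not → not all inputs occur → does not occur.
Power stage down [OR]: Forward vital relay trips=not, Primary axle counter degraded=not, Interlocking logic lost=not → no input occurs → does not occur.
Track circuit unavailable [AND]: C lamp driver lost=not, #1 cable is inoperative=not → not all inputs occur → does not occur.
Signal drive lost [OR]: Power stage down=not, Track circuit unavailable=not → no input occurs → does not occur.
Rail signal shows false clear [OR]: Signal drive lost=not, #3 insulated joint trips=not → no input occurs → does not occur.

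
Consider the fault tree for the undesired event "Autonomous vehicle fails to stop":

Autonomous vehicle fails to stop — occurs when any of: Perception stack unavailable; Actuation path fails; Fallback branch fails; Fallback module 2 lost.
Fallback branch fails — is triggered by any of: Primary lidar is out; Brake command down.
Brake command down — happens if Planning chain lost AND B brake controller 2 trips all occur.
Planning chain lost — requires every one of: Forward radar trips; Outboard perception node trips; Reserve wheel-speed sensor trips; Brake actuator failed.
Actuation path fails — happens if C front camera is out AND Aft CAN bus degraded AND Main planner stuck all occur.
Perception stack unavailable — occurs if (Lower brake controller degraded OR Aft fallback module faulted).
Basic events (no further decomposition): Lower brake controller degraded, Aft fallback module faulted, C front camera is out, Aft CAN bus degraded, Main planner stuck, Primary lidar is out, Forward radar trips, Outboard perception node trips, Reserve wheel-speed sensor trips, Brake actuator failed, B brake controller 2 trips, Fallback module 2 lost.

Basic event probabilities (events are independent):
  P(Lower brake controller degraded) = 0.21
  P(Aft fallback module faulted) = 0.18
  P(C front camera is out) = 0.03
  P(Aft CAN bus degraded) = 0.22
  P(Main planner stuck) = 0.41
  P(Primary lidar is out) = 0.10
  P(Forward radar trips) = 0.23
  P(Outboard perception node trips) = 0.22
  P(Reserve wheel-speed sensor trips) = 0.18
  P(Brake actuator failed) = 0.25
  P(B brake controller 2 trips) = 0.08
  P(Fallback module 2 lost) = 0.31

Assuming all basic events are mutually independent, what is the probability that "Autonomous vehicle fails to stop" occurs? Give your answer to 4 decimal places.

P(Perception stack unavailable) [OR] = 1 − (1−0.21) × (1−0.18) = 0.352200
P(Actuation path fails) [AND] = 0.03 × 0.22 × 0.41 = 0.002706
P(Planning chain lost) [AND] = 0.23 × 0.22 × 0.18 × 0.25 = 0.002277
P(Brake command down) [AND] = 0.002277 × 0.08 = 0.000182
P(Fallback branch fails) [OR] = 1 − (1−0.10) × (1−0.000182) = 0.100164
P(Autonomous vehicle fails to stop) [OR] = 1 − (1−0.352200) × (1−0.002706) × (1−0.100164) × (1−0.31) = 0.598878
Rounded to 4 decimal places: P(Autonomous vehicle fails to stop) ≈ 0.5989.

0.5989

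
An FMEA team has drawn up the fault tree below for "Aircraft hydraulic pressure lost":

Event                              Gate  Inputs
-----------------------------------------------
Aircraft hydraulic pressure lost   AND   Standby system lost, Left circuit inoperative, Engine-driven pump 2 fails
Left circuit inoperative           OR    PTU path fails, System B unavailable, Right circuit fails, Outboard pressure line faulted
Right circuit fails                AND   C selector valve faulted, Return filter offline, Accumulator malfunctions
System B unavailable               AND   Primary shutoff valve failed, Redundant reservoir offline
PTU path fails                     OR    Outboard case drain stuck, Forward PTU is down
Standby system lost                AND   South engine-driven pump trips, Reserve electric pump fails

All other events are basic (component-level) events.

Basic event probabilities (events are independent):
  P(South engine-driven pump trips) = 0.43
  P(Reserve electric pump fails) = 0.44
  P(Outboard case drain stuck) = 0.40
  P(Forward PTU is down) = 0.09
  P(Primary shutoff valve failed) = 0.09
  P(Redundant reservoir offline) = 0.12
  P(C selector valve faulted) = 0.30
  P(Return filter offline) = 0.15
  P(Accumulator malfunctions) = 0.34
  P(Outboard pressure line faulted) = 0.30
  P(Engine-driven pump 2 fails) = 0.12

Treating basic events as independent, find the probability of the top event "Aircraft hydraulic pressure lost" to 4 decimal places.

0.0143

P(Standby system lost) [AND] = 0.43 × 0.44 = 0.189200
P(PTU path fails) [OR] = 1 − (1−0.40) × (1−0.09) = 0.454000
P(System B unavailable) [AND] = 0.09 × 0.12 = 0.010800
P(Right circuit fails) [AND] = 0.30 × 0.15 × 0.34 = 0.015300
P(Left circuit inoperative) [OR] = 1 − (1−0.454000) × (1−0.010800) × (1−0.015300) × (1−0.30) = 0.627712
P(Aircraft hydraulic pressure lost) [AND] = 0.189200 × 0.627712 × 0.12 = 0.014252
Rounded to 4 decimal places: P(Aircraft hydraulic pressure lost) ≈ 0.0143.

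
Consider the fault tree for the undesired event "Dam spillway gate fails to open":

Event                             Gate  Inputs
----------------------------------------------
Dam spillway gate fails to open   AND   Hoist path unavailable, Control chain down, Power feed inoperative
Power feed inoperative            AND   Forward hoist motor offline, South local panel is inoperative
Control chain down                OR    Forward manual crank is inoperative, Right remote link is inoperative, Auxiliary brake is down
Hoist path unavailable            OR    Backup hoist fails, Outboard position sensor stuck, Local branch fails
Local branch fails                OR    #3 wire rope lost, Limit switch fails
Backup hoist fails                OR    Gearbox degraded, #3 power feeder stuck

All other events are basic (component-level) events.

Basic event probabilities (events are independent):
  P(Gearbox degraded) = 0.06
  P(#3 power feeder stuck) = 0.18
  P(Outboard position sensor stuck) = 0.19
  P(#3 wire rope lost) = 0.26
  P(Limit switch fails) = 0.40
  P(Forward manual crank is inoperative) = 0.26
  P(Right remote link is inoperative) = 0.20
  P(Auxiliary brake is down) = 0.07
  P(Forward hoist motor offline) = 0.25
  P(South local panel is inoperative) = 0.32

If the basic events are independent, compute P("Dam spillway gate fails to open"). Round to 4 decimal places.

P(Backup hoist fails) [OR] = 1 − (1−0.06) × (1−0.18) = 0.229200
P(Local branch fails) [OR] = 1 − (1−0.26) × (1−0.40) = 0.556000
P(Hoist path unavailable) [OR] = 1 − (1−0.229200) × (1−0.19) × (1−0.556000) = 0.722789
P(Control chain down) [OR] = 1 − (1−0.26) × (1−0.20) × (1−0.07) = 0.449440
P(Power feed inoperative) [AND] = 0.25 × 0.32 = 0.080000
P(Dam spillway gate fails to open) [AND] = 0.722789 × 0.449440 × 0.080000 = 0.025988
Rounded to 4 decimal places: P(Dam spillway gate fails to open) ≈ 0.0260.

0.0260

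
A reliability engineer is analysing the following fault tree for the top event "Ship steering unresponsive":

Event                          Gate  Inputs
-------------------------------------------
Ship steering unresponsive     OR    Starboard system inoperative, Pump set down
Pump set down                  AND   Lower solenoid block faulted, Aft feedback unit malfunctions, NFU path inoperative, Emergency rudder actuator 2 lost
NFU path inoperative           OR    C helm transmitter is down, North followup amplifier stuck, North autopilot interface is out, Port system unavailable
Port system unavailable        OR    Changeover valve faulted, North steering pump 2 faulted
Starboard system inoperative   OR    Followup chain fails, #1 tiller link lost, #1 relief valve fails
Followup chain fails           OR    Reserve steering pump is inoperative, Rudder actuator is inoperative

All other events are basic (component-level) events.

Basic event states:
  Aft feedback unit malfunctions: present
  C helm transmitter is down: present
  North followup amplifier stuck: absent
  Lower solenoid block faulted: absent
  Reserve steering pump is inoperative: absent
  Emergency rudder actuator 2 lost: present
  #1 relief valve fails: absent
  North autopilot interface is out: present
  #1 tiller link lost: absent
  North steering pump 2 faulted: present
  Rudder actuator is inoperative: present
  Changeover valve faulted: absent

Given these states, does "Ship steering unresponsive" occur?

Yes

Followup chain fails [OR]: Reserve steering pump is inoperative=not, Rudder actuator is inoperative=occurs → at least one input occurs → occurs.
Starboard system inoperative [OR]: Followup chain fails=occurs, #1 tiller link lost=not, #1 relief valve fails=not → at least one input occurs → occurs.
Port system unavailable [OR]: Changeover valve faulted=not, North steering pump 2 faulted=occurs → at least one input occurs → occurs.
NFU path inoperative [OR]: C helm transmitter is down=occurs, North followup amplifier stuck=not, North autopilot interface is out=occurs, Port system unavailable=occurs → at least one input occurs → occurs.
Pump set down [AND]: Lower solenoid block faulted=not, Aft feedback unit malfunctions=occurs, NFU path inoperative=occurs, Emergency rudder actuator 2 lost=occurs → not all inputs occur → does not occur.
Ship steering unresponsive [OR]: Starboard system inoperative=occurs, Pump set down=not → at least one input occurs → occurs.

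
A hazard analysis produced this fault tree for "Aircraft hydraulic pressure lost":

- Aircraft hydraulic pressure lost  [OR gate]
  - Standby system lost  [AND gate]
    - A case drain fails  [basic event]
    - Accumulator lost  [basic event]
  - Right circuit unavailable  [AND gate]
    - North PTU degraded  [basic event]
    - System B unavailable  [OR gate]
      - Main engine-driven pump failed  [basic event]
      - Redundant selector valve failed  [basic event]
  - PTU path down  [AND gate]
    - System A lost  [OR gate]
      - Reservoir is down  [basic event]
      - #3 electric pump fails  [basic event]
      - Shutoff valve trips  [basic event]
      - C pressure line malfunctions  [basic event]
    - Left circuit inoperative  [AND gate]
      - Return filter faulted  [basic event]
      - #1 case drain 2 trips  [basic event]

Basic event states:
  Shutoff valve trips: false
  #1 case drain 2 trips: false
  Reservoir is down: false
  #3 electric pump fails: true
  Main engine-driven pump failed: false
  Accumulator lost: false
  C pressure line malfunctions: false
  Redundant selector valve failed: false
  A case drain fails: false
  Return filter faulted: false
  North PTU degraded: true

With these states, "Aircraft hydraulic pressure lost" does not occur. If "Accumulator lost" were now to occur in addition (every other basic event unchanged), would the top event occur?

Counterfactual: set "Accumulator lost" to occurred.
Standby system lost [AND]: A case drain fails=not, Accumulator lost=occurs → not all inputs occur → does not occur.
System B unavailable [OR]: Main engine-driven pump failed=not, Redundant selector valve failed=not → no input occurs → does not occur.
Right circuit unavailable [AND]: North PTU degraded=occurs, System B unavailable=not → not all inputs occur → does not occur.
System A lost [OR]: Reservoir is down=not, #3 electric pump fails=occurs, Shutoff valve trips=not, C pressure line malfunctions=not → at least one input occurs → occurs.
Left circuit inoperative [AND]: Return filter faulted=not, #1 case drain 2 trips=not → not all inputs occur → does not occur.
PTU path down [AND]: System A lost=occurs, Left circuit inoperative=not → not all inputs occur → does not occur.
Aircraft hydraulic pressure lost [OR]: Standby system lost=not, Right circuit unavailable=not, PTU path down=not → no input occurs → does not occur.

No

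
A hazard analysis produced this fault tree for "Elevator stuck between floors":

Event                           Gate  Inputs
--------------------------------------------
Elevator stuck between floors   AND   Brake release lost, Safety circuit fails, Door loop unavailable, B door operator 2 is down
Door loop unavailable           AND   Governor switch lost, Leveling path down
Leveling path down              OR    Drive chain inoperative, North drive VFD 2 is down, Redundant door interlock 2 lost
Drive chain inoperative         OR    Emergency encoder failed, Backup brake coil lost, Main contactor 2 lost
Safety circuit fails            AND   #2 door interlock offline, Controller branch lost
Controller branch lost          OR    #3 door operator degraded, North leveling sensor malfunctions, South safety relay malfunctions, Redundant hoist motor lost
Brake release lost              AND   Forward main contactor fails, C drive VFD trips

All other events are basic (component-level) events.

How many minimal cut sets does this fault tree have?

Brake release lost [AND]: one cut set from each child combined → 1 × 1 = 1 cut set(s).
Controller branch lost [OR]: union of children's cut sets → 4 cut set(s).
Safety circuit fails [AND]: one cut set from each child combined → 1 × 4 = 4 cut set(s).
Drive chain inoperative [OR]: union of children's cut sets → 3 cut set(s).
Leveling path down [OR]: union of children's cut sets → 5 cut set(s).
Door loop unavailable [AND]: one cut set from each child combined → 1 × 5 = 5 cut set(s).
Elevator stuck between floors [AND]: one cut set from each child combined → 1 × 4 × 5 × 1 = 20 cut set(s).

20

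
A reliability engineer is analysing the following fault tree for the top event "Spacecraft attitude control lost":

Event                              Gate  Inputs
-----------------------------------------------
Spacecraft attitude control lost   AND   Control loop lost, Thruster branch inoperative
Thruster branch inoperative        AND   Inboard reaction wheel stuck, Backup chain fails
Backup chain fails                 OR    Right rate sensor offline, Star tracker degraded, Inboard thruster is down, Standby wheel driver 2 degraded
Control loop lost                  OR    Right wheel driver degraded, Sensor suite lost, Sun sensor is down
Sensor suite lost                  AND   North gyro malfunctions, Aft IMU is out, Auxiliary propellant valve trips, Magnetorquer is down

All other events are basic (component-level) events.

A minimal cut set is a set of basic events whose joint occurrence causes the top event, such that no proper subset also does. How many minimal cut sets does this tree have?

Sensor suite lost [AND]: one cut set from each child combined → 1 × 1 × 1 × 1 = 1 cut set(s).
Control loop lost [OR]: union of children's cut sets → 3 cut set(s).
Backup chain fails [OR]: union of children's cut sets → 4 cut set(s).
Thruster branch inoperative [AND]: one cut set from each child combined → 1 × 4 = 4 cut set(s).
Spacecraft attitude control lost [AND]: one cut set from each child combined → 3 × 4 = 12 cut set(s).

12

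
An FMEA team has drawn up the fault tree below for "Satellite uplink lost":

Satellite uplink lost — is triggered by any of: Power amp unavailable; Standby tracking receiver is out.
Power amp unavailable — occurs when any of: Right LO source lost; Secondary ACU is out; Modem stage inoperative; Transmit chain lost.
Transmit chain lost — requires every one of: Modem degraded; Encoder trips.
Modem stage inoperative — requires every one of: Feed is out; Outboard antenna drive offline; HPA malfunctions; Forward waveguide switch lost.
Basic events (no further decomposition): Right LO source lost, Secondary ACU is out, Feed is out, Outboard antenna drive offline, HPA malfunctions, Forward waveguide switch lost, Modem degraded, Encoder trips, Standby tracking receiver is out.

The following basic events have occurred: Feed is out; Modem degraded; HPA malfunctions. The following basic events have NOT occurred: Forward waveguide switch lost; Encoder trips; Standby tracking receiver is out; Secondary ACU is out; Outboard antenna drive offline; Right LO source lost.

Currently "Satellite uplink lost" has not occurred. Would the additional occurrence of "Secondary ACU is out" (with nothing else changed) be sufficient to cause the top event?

Counterfactual: set "Secondary ACU is out" to occurred.
Modem stage inoperative [AND]: Feed is out=occurs, Outboard antenna drive offline=not, HPA malfunctions=occurs, Forward waveguide switch lost=not → not all inputs occur → does not occur.
Transmit chain lost [AND]: Modem degraded=occurs, Encoder trips=not → not all inputs occur → does not occur.
Power amp unavailable [OR]: Right LO source lost=not, Secondary ACU is out=occurs, Modem stage inoperative=not, Transmit chain lost=not → at least one input occurs → occurs.
Satellite uplink lost [OR]: Power amp unavailable=occurs, Standby tracking receiver is out=not → at least one input occurs → occurs.

Yes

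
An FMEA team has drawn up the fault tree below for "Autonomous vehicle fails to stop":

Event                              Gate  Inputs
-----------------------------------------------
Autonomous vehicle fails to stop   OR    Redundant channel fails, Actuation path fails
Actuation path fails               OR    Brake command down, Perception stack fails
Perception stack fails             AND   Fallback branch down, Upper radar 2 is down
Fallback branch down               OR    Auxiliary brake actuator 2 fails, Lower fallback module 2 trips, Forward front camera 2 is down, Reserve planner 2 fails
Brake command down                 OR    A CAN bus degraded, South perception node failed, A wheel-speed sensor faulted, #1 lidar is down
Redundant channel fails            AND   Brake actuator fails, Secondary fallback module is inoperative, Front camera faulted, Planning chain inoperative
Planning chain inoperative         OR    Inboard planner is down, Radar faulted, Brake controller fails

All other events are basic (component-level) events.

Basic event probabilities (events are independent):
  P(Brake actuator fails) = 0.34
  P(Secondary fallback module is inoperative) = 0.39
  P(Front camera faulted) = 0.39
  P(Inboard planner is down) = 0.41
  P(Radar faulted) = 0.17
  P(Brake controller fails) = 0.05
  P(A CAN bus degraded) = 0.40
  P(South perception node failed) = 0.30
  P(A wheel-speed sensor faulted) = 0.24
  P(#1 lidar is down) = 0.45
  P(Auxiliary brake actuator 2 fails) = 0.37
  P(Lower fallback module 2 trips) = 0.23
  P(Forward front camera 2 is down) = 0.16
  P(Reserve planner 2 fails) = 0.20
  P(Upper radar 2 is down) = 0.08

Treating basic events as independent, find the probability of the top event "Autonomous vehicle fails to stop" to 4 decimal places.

0.8385

P(Planning chain inoperative) [OR] = 1 − (1−0.41) × (1−0.17) × (1−0.05) = 0.534785
P(Redundant channel fails) [AND] = 0.34 × 0.39 × 0.39 × 0.534785 = 0.027656
P(Brake command down) [OR] = 1 − (1−0.40) × (1−0.30) × (1−0.24) × (1−0.45) = 0.824440
P(Fallback branch down) [OR] = 1 − (1−0.37) × (1−0.23) × (1−0.16) × (1−0.20) = 0.674013
P(Perception stack fails) [AND] = 0.674013 × 0.08 = 0.053921
P(Actuation path fails) [OR] = 1 − (1−0.824440) × (1−0.053921) = 0.833906
P(Autonomous vehicle fails to stop) [OR] = 1 − (1−0.027656) × (1−0.833906) = 0.838499
Rounded to 4 decimal places: P(Autonomous vehicle fails to stop) ≈ 0.8385.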